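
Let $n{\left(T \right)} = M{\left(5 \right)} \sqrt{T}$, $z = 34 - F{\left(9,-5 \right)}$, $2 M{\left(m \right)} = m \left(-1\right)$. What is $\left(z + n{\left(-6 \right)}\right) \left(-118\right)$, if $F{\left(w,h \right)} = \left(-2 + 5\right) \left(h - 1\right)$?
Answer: $-6136 + 295 i \sqrt{6} \approx -6136.0 + 722.6 i$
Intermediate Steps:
$F{\left(w,h \right)} = -3 + 3 h$ ($F{\left(w,h \right)} = 3 \left(-1 + h\right) = -3 + 3 h$)
$M{\left(m \right)} = - \frac{m}{2}$ ($M{\left(m \right)} = \frac{m \left(-1\right)}{2} = \frac{\left(-1\right) m}{2} = - \frac{m}{2}$)
$z = 52$ ($z = 34 - \left(-3 + 3 \left(-5\right)\right) = 34 - \left(-3 - 15\right) = 34 - -18 = 34 + 18 = 52$)
$n{\left(T \right)} = - \frac{5 \sqrt{T}}{2}$ ($n{\left(T \right)} = \left(- \frac{1}{2}\right) 5 \sqrt{T} = - \frac{5 \sqrt{T}}{2}$)
$\left(z + n{\left(-6 \right)}\right) \left(-118\right) = \left(52 - \frac{5 \sqrt{-6}}{2}\right) \left(-118\right) = \left(52 - \frac{5 i \sqrt{6}}{2}\right) \left(-118\right) = -6136 + 295 i \sqrt{6}$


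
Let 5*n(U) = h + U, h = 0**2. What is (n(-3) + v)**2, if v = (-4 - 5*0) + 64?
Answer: 88209/25 ≈ 3528.4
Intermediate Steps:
h = 0
n(U) = U/5 (n(U) = (0 + U)/5 = U/5)
v = 60 (v = (-4 + 0) + 64 = -4 + 64 = 60)
(n(-3) + v)**2 = ((1/5)*(-3) + 60)**2 = (-3/5 + 60)**2 = (297/5)**2 = 88209/25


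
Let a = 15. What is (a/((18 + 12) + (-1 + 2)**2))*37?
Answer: 555/31 ≈ 17.903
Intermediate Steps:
(a/((18 + 12) + (-1 + 2)**2))*37 = (15/((18 + 12) + (-1 + 2)**2))*37 = (15/(30 + 1**2))*37 = (15/(30 + 1))*37 = (15/31)*37 = 555/31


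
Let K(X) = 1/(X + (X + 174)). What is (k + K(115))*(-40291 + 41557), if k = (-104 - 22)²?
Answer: 4060001865/202 ≈ 2.0099e+7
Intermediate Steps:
k = 15876 (k = (-126)² = 15876)
K(X) = 1/(174 + 2*X) (K(X) = 1/(X + (174 + X)) = 1/(174 + 2*X))
(k + K(115))*(-40291 + 41557) = (15876 + 1/(2*(87 + 115)))*(-40291 + 41557) = (15876 + (½)/202)*1266 = (15876 + (½)*(1/202))*1266 = (15876 + 1/404)*1266 = (6413905/404)*1266 = 4060001865/202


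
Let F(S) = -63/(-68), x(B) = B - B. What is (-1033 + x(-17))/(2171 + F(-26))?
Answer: -70244/147691 ≈ -0.47561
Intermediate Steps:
x(B) = 0
F(S) = 63/68 (F(S) = -63*(-1/68) = 63/68)
(-1033 + x(-17))/(2171 + F(-26)) = (-1033 + 0)/(2171 + 63/68) = -1033/147691/68 = -1033*68/147691 = -70244/147691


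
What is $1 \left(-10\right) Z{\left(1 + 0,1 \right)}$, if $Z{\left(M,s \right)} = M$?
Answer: $-10$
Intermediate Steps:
$1 \left(-10\right) Z{\left(1 + 0,1 \right)} = 1 \left(-10\right) \left(1 + 0\right) = \left(-10\right) 1 = -10$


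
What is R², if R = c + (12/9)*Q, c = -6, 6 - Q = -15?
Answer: 484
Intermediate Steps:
Q = 21 (Q = 6 - 1*(-15) = 6 + 15 = 21)
R = 22 (R = -6 + (12/9)*21 = -6 + (12*(⅑))*21 = -6 + (4/3)*21 = -6 + 28 = 22)
R² = 22² = 484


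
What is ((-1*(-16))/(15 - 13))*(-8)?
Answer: -64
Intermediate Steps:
((-1*(-16))/(15 - 13))*(-8) = (16/2)*(-8) = ((½)*16)*(-8) = 8*(-8) = -64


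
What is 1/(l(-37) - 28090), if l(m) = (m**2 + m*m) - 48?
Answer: -1/25400 ≈ -3.9370e-5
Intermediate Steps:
l(m) = -48 + 2*m**2 (l(m) = (m**2 + m**2) - 48 = 2*m**2 - 48 = -48 + 2*m**2)
1/(l(-37) - 28090) = 1/((-48 + 2*(-37)**2) - 28090) = 1/((-48 + 2*1369) - 28090) = 1/((-48 + 2738) - 28090) = 1/(2690 - 28090) = 1/(-25400) = -1/25400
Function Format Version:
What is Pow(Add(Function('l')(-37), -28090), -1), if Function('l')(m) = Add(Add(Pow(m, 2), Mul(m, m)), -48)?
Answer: Rational(-1, 25400) ≈ -3.9370e-5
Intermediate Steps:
Function('l')(m) = Add(-48, Mul(2, Pow(m, 2))) (Function('l')(m) = Add(Add(Pow(m, 2), Pow(m, 2)), -48) = Add(Mul(2, Pow(m, 2)), -48) = Add(-48, Mul(2, Pow(m, 2))))
Pow(Add(Function('l')(-37), -28090), -1) = Pow(Add(Add(-48, Mul(2, Pow(-37, 2))), -28090), -1) = Pow(Add(Add(-48, Mul(2, 1369)), -28090), -1) = Pow(Add(Add(-48, 2738), -28090), -1) = Pow(Add(2690, -28090), -1) = Pow(-25400, -1) = Rational(-1, 25400)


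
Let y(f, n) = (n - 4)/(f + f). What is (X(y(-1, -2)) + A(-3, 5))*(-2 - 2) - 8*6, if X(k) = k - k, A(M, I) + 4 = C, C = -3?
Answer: -20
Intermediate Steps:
y(f, n) = (-4 + n)/(2*f) (y(f, n) = (-4 + n)/((2*f)) = (-4 + n)*(1/(2*f)) = (-4 + n)/(2*f))
A(M, I) = -7 (A(M, I) = -4 - 3 = -7)
X(k) = 0
(X(y(-1, -2)) + A(-3, 5))*(-2 - 2) - 8*6 = (0 - 7)*(-2 - 2) - 8*6 = -7*(-4) - 48 = 28 - 48 = -20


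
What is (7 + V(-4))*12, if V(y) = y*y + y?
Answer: 228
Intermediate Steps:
V(y) = y + y² (V(y) = y² + y = y + y²)
(7 + V(-4))*12 = (7 - 4*(1 - 4))*12 = (7 - 4*(-3))*12 = (7 + 12)*12 = 19*12 = 228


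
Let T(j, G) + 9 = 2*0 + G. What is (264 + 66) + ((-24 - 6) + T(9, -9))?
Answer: 282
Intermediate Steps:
T(j, G) = -9 + G (T(j, G) = -9 + (2*0 + G) = -9 + (0 + G) = -9 + G)
(264 + 66) + ((-24 - 6) + T(9, -9)) = (264 + 66) + ((-24 - 6) + (-9 - 9)) = 330 + (-30 - 18) = 330 - 48 = 282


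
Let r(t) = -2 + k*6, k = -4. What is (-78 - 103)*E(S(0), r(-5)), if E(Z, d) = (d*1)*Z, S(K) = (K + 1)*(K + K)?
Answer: 0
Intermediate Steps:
r(t) = -26 (r(t) = -2 - 4*6 = -2 - 24 = -26)
S(K) = 2*K*(1 + K) (S(K) = (1 + K)*(2*K) = 2*K*(1 + K))
E(Z, d) = Z*d (E(Z, d) = d*Z = Z*d)
(-78 - 103)*E(S(0), r(-5)) = (-78 - 103)*((2*0*(1 + 0))*(-26)) = -181*2*0*1*(-26) = -0*(-26) = -181*0 = 0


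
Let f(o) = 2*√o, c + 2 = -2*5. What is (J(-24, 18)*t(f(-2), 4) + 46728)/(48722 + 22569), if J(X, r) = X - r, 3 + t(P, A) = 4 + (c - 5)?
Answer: 47400/71291 ≈ 0.66488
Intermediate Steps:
c = -12 (c = -2 - 2*5 = -2 - 10 = -12)
t(P, A) = -16 (t(P, A) = -3 + (4 + (-12 - 5)) = -3 + (4 - 17) = -3 - 13 = -16)
(J(-24, 18)*t(f(-2), 4) + 46728)/(48722 + 22569) = ((-24 - 1*18)*(-16) + 46728)/(48722 + 22569) = ((-24 - 18)*(-16) + 46728)/71291 = (-42*(-16) + 46728)*(1/71291) = (672 + 46728)*(1/71291) = 47400*(1/71291) = 47400/71291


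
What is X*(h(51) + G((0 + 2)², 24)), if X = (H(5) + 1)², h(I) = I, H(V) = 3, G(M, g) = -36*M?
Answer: -1488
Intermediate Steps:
X = 16 (X = (3 + 1)² = 4² = 16)
X*(h(51) + G((0 + 2)², 24)) = 16*(51 - 36*(0 + 2)²) = 16*(51 - 36*2²) = 16*(51 - 36*4) = 16*(51 - 144) = 16*(-93) = -1488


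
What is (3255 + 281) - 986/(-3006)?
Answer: 5315101/1503 ≈ 3536.3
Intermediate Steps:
(3255 + 281) - 986/(-3006) = 3536 - 986*(-1/3006) = 3536 + 493/1503 = 5315101/1503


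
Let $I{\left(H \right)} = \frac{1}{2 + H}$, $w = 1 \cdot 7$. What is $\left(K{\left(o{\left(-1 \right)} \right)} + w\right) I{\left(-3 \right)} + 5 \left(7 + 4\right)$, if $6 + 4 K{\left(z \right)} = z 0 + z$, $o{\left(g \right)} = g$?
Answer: $\frac{199}{4} \approx 49.75$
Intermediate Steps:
$w = 7$
$K{\left(z \right)} = - \frac{3}{2} + \frac{z}{4}$ ($K{\left(z \right)} = - \frac{3}{2} + \frac{z 0 + z}{4} = - \frac{3}{2} + \frac{0 + z}{4} = - \frac{3}{2} + \frac{z}{4}$)
$\left(K{\left(o{\left(-1 \right)} \right)} + w\right) I{\left(-3 \right)} + 5 \left(7 + 4\right) = \frac{\left(- \frac{3}{2} + \frac{1}{4} \left(-1\right)\right) + 7}{2 - 3} + 5 \left(7 + 4\right) = \frac{\left(- \frac{3}{2} - \frac{1}{4}\right) + 7}{-1} + 5 \cdot 11 = \left(- \frac{7}{4} + 7\right) \left(-1\right) + 55 = \frac{21}{4} \left(-1\right) + 55 = - \frac{21}{4} + 55 = \frac{199}{4}$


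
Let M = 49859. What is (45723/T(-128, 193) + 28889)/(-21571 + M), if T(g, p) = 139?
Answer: 2030647/1966016 ≈ 1.0329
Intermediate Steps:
(45723/T(-128, 193) + 28889)/(-21571 + M) = (45723/139 + 28889)/(-21571 + 49859) = (45723*(1/139) + 28889)/28288 = (45723/139 + 28889)*(1/28288) = (4061294/139)*(1/28288) = 2030647/1966016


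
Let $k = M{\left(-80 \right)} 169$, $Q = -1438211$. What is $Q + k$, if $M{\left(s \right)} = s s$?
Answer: $-356611$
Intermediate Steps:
$M{\left(s \right)} = s^{2}$
$k = 1081600$ ($k = \left(-80\right)^{2} \cdot 169 = 6400 \cdot 169 = 1081600$)
$Q + k = -1438211 + 1081600 = -356611$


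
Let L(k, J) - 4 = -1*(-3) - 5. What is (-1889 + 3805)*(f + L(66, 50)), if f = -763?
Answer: -1458076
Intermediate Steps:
L(k, J) = 2 (L(k, J) = 4 + (-1*(-3) - 5) = 4 + (3 - 5) = 4 - 2 = 2)
(-1889 + 3805)*(f + L(66, 50)) = (-1889 + 3805)*(-763 + 2) = 1916*(-761) = -1458076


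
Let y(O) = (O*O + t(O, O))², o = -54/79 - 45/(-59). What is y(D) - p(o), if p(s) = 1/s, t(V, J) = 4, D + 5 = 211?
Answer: 664625673739/369 ≈ 1.8012e+9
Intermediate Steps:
D = 206 (D = -5 + 211 = 206)
o = 369/4661 (o = -54*1/79 - 45*(-1/59) = -54/79 + 45/59 = 369/4661 ≈ 0.079168)
y(O) = (4 + O²)² (y(O) = (O*O + 4)² = (O² + 4)² = (4 + O²)²)
y(D) - p(o) = (4 + 206²)² - 1/369/4661 = (4 + 42436)² - 1*4661/369 = 42440² - 4661/369 = 1801153600 - 4661/369 = 664625673739/369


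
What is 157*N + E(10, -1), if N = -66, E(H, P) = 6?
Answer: -10356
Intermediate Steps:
157*N + E(10, -1) = 157*(-66) + 6 = -10362 + 6 = -10356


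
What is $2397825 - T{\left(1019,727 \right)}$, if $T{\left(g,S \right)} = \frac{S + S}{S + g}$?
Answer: $\frac{2093300498}{873} \approx 2.3978 \cdot 10^{6}$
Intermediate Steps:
$T{\left(g,S \right)} = \frac{2 S}{S + g}$
$2397825 - T{\left(1019,727 \right)} = 2397825 - 2 \cdot 727 \frac{1}{727 + 1019} = 2397825 - 2 \cdot 727 \cdot \frac{1}{1746} = 2397825 - \frac{727}{873} = \frac{2093300498}{873}$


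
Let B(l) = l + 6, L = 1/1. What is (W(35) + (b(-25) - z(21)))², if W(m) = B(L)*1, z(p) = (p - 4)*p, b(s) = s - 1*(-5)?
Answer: 136900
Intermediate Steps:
b(s) = 5 + s (b(s) = s + 5 = 5 + s)
L = 1
B(l) = 6 + l
z(p) = p*(-4 + p) (z(p) = (-4 + p)*p = p*(-4 + p))
W(m) = 7 (W(m) = (6 + 1)*1 = 7*1 = 7)
(W(35) + (b(-25) - z(21)))² = (7 + ((5 - 25) - 21*(-4 + 21)))² = (7 + (-20 - 21*17))² = (7 + (-20 - 1*357))² = (7 + (-20 - 357))² = (7 - 377)² = (-370)² = 136900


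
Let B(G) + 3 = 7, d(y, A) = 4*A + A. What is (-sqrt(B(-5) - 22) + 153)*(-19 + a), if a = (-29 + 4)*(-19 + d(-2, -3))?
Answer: 127143 - 2493*I*sqrt(2) ≈ 1.2714e+5 - 3525.6*I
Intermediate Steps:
d(y, A) = 5*A
B(G) = 4 (B(G) = -3 + 7 = 4)
a = 850 (a = (-29 + 4)*(-19 + 5*(-3)) = -25*(-19 - 15) = -25*(-34) = 850)
(-sqrt(B(-5) - 22) + 153)*(-19 + a) = (-sqrt(4 - 22) + 153)*(-19 + 850) = (-sqrt(-18) + 153)*831 = (-3*I*sqrt(2) + 153)*831 = (153 - 3*I*sqrt(2))*831 = 127143 - 2493*I*sqrt(2)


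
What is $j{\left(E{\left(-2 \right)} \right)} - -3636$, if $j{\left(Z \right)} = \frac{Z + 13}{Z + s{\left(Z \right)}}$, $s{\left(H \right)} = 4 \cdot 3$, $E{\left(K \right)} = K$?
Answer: $\frac{36371}{10} \approx 3637.1$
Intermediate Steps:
$s{\left(H \right)} = 12$
$j{\left(Z \right)} = \frac{13 + Z}{12 + Z}$ ($j{\left(Z \right)} = \frac{Z + 13}{Z + 12} = \frac{13 + Z}{12 + Z}$)
$j{\left(E{\left(-2 \right)} \right)} - -3636 = \frac{13 - 2}{12 - 2} - -3636 = \frac{1}{10} \cdot 11 + 3636 = \frac{11}{10} + 3636 = \frac{36371}{10}$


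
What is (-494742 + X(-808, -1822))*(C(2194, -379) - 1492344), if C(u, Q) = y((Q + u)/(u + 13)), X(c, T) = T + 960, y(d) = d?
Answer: 1632322024776372/2207 ≈ 7.3961e+11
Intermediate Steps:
X(c, T) = 960 + T
C(u, Q) = (Q + u)/(13 + u) (C(u, Q) = (Q + u)/(u + 13) = (Q + u)/(13 + u))
(-494742 + X(-808, -1822))*(C(2194, -379) - 1492344) = (-494742 + (960 - 1822))*((-379 + 2194)/(13 + 2194) - 1492344) = (-494742 - 862)*(1815/2207 - 1492344) = -495604*((1/2207)*1815 - 1492344) = -495604*(1815/2207 - 1492344) = -495604*(-3293601393/2207) = 1632322024776372/2207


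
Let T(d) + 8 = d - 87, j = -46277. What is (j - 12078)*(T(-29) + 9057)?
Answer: -521285215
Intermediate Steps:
T(d) = -95 + d (T(d) = -8 + (d - 87) = -8 + (-87 + d) = -95 + d)
(j - 12078)*(T(-29) + 9057) = (-46277 - 12078)*((-95 - 29) + 9057) = -58355*(-124 + 9057) = -58355*8933 = -521285215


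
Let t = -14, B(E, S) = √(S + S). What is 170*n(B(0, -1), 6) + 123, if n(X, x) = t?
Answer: -2257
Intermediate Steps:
B(E, S) = √2*√S (B(E, S) = √(2*S) = √2*√S)
n(X, x) = -14
170*n(B(0, -1), 6) + 123 = 170*(-14) + 123 = -2380 + 123 = -2257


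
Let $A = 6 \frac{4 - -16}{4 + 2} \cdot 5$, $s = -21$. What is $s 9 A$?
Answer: $-18900$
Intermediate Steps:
$A = 100$ ($A = 6 \frac{4 + 16}{6} \cdot 5 = 6 \cdot 20 \cdot \frac{1}{6} \cdot 5 = 6 \cdot \frac{10}{3} \cdot 5 = 20 \cdot 5 = 100$)
$s 9 A = \left(-21\right) 9 \cdot 100 = \left(-189\right) 100 = -18900$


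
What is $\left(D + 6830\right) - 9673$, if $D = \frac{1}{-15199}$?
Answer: $- \frac{43210758}{15199} \approx -2843.0$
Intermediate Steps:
$D = - \frac{1}{15199} \approx -6.5794 \cdot 10^{-5}$
$\left(D + 6830\right) - 9673 = \left(- \frac{1}{15199} + 6830\right) - 9673 = \frac{103809169}{15199} - 9673 = - \frac{43210758}{15199}$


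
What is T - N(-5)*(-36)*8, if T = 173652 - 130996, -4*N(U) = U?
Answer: 43016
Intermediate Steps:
N(U) = -U/4
T = 42656
T - N(-5)*(-36)*8 = 42656 - -¼*(-5)*(-36)*8 = 42656 - (5/4)*(-36)*8 = 42656 - (-45)*8 = 42656 - 1*(-360) = 42656 + 360 = 43016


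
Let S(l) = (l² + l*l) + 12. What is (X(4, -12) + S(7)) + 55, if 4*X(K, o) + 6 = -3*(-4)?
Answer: 333/2 ≈ 166.50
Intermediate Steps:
X(K, o) = 3/2 (X(K, o) = -3/2 + (-3*(-4))/4 = -3/2 + (¼)*12 = -3/2 + 3 = 3/2)
S(l) = 12 + 2*l² (S(l) = (l² + l²) + 12 = 2*l² + 12 = 12 + 2*l²)
(X(4, -12) + S(7)) + 55 = (3/2 + (12 + 2*7²)) + 55 = (3/2 + (12 + 2*49)) + 55 = (3/2 + (12 + 98)) + 55 = (3/2 + 110) + 55 = 223/2 + 55 = 333/2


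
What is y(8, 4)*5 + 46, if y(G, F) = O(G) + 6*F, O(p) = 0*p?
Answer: 166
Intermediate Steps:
O(p) = 0
y(G, F) = 6*F (y(G, F) = 0 + 6*F = 6*F)
y(8, 4)*5 + 46 = (6*4)*5 + 46 = 24*5 + 46 = 120 + 46 = 166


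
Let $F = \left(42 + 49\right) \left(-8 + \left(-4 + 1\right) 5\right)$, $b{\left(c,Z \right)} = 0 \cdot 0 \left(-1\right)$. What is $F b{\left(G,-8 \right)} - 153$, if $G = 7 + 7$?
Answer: $-153$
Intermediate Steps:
$G = 14$
$b{\left(c,Z \right)} = 0$ ($b{\left(c,Z \right)} = 0 \left(-1\right) = 0$)
$F = -2093$ ($F = 91 \left(-8 - 15\right) = 91 \left(-23\right) = -2093$)
$F b{\left(G,-8 \right)} - 153 = \left(-2093\right) 0 - 153 = 0 - 153 = -153$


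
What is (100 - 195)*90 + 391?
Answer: -8159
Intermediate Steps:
(100 - 195)*90 + 391 = -95*90 + 391 = -8550 + 391 = -8159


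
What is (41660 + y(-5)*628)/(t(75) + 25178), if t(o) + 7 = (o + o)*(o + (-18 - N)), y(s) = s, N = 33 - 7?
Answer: 38520/29821 ≈ 1.2917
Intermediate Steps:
N = 26
t(o) = -7 + 2*o*(-44 + o) (t(o) = -7 + (o + o)*(o + (-18 - 1*26)) = -7 + (2*o)*(o + (-18 - 26)) = -7 + (2*o)*(o - 44) = -7 + (2*o)*(-44 + o) = -7 + 2*o*(-44 + o))
(41660 + y(-5)*628)/(t(75) + 25178) = (41660 - 5*628)/((-7 - 88*75 + 2*75²) + 25178) = (41660 - 3140)/((-7 - 6600 + 2*5625) + 25178) = 38520/((-7 - 6600 + 11250) + 25178) = 38520/(4643 + 25178) = 38520/29821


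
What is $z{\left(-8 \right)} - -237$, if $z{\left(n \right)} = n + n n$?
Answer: $293$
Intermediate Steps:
$z{\left(n \right)} = n + n^{2}$
$z{\left(-8 \right)} - -237 = - 8 \left(1 - 8\right) - -237 = \left(-8\right) \left(-7\right) + 237 = 56 + 237 = 293$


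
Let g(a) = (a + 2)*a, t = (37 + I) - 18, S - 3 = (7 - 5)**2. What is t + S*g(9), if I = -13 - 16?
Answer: 683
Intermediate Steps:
S = 7 (S = 3 + (7 - 5)**2 = 3 + 2**2 = 3 + 4 = 7)
I = -29
t = -10 (t = (37 - 29) - 18 = 8 - 18 = -10)
g(a) = a*(2 + a) (g(a) = (2 + a)*a = a*(2 + a))
t + S*g(9) = -10 + 7*(9*(2 + 9)) = -10 + 7*(9*11) = -10 + 7*99 = -10 + 693 = 683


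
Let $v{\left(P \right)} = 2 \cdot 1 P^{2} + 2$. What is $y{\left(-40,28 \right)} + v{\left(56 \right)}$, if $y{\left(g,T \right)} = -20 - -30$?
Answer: $6284$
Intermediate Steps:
$y{\left(g,T \right)} = 10$ ($y{\left(g,T \right)} = -20 + 30 = 10$)
$v{\left(P \right)} = 2 + 2 P^{2}$ ($v{\left(P \right)} = 2 P^{2} + 2 = 2 + 2 P^{2}$)
$y{\left(-40,28 \right)} + v{\left(56 \right)} = 10 + \left(2 + 2 \cdot 56^{2}\right) = 10 + \left(2 + 2 \cdot 3136\right) = 10 + \left(2 + 6272\right) = 10 + 6274 = 6284$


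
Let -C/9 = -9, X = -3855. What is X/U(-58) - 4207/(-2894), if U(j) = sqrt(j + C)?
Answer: 4207/2894 - 3855*sqrt(23)/23 ≈ -802.37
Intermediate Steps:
C = 81 (C = -9*(-9) = 81)
U(j) = sqrt(81 + j) (U(j) = sqrt(j + 81) = sqrt(81 + j))
X/U(-58) - 4207/(-2894) = -3855/sqrt(81 - 58) - 4207/(-2894) = -3855*sqrt(23)/23 - 4207*(-1/2894) = -3855*sqrt(23)/23 + 4207/2894 = 4207/2894 - 3855*sqrt(23)/23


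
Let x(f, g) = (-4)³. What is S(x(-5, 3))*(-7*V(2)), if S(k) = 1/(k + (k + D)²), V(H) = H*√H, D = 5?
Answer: -14*√2/3417 ≈ -0.0057943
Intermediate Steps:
x(f, g) = -64
V(H) = H^(3/2)
S(k) = 1/(k + (5 + k)²) (S(k) = 1/(k + (k + 5)²) = 1/(k + (5 + k)²))
S(x(-5, 3))*(-7*V(2)) = (-14*√2)/(-64 + (5 - 64)²) = (-14*√2)/(-64 + (-59)²) = (-14*√2)/(-64 + 3481) = (-14*√2)/3417 = -14*√2/3417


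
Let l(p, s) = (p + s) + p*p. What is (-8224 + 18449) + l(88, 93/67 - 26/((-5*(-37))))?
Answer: 223831978/12395 ≈ 18058.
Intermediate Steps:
l(p, s) = p + s + p² (l(p, s) = (p + s) + p² = p + s + p²)
(-8224 + 18449) + l(88, 93/67 - 26/((-5*(-37)))) = (-8224 + 18449) + (88 + (93/67 - 26/((-5*(-37)))) + 88²) = 10225 + (88 + (93*(1/67) - 26/185) + 7744) = 10225 + (88 + (93/67 - 26*1/185) + 7744) = 10225 + (88 + (93/67 - 26/185) + 7744) = 10225 + (88 + 15463/12395 + 7744) = 10225 + 97093103/12395 = 223831978/12395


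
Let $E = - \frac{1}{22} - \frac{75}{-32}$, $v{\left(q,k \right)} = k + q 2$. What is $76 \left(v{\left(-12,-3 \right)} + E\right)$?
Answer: $- \frac{165205}{88} \approx -1877.3$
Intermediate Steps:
$v{\left(q,k \right)} = k + 2 q$
$E = \frac{809}{352}$ ($E = \left(-1\right) \frac{1}{22} - - \frac{75}{32} = - \frac{1}{22} + \frac{75}{32} = \frac{809}{352} \approx 2.2983$)
$76 \left(v{\left(-12,-3 \right)} + E\right) = 76 \left(\left(-3 + 2 \left(-12\right)\right) + \frac{809}{352}\right) = 76 \left(\left(-3 - 24\right) + \frac{809}{352}\right) = 76 \left(-27 + \frac{809}{352}\right) = 76 \left(- \frac{8695}{352}\right) = - \frac{165205}{88}$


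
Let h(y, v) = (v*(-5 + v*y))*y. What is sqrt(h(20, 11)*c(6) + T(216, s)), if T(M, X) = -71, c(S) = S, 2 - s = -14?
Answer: sqrt(283729) ≈ 532.66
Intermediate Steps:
s = 16 (s = 2 - 1*(-14) = 2 + 14 = 16)
h(y, v) = v*y*(-5 + v*y)
sqrt(h(20, 11)*c(6) + T(216, s)) = sqrt((11*20*(-5 + 11*20))*6 - 71) = sqrt((11*20*(-5 + 220))*6 - 71) = sqrt((11*20*215)*6 - 71) = sqrt(47300*6 - 71) = sqrt(283800 - 71) = sqrt(283729)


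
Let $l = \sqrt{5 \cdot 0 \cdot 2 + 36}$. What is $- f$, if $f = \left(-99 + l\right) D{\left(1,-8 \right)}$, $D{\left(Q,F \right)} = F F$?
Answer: $5952$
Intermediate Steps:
$l = 6$ ($l = \sqrt{0 \cdot 2 + 36} = \sqrt{0 + 36} = \sqrt{36} = 6$)
$D{\left(Q,F \right)} = F^{2}$
$f = -5952$ ($f = \left(-99 + 6\right) \left(-8\right)^{2} = \left(-93\right) 64 = -5952$)
$- f = \left(-1\right) \left(-5952\right) = 5952$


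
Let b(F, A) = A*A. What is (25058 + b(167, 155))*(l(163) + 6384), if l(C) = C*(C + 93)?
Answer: 2361481296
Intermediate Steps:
l(C) = C*(93 + C)
b(F, A) = A²
(25058 + b(167, 155))*(l(163) + 6384) = (25058 + 155²)*(163*(93 + 163) + 6384) = (25058 + 24025)*(163*256 + 6384) = 49083*(41728 + 6384) = 49083*48112 = 2361481296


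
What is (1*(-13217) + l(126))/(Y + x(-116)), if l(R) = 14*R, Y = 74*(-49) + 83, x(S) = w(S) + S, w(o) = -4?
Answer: 11453/3663 ≈ 3.1267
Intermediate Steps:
x(S) = -4 + S
Y = -3543 (Y = -3626 + 83 = -3543)
(1*(-13217) + l(126))/(Y + x(-116)) = (1*(-13217) + 14*126)/(-3543 + (-4 - 116)) = (-13217 + 1764)/(-3543 - 120) = -11453/(-3663) = -11453*(-1/3663) = 11453/3663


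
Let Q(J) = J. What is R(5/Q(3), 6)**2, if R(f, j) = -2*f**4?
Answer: 1562500/6561 ≈ 238.15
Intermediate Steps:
R(5/Q(3), 6)**2 = (-2*(5/3)**4)**2 = (-2*625/81)**2 = (-1250/81)**2 = 1562500/6561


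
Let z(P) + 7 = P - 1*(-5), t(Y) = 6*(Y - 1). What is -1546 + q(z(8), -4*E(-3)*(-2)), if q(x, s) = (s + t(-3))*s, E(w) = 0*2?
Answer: -1546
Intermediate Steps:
E(w) = 0
t(Y) = -6 + 6*Y (t(Y) = 6*(-1 + Y) = -6 + 6*Y)
z(P) = -2 + P (z(P) = -7 + (P - 1*(-5)) = -7 + (P + 5) = -7 + (5 + P) = -2 + P)
q(x, s) = s*(-24 + s) (q(x, s) = (s + (-6 + 6*(-3)))*s = (s + (-6 - 18))*s = (s - 24)*s = (-24 + s)*s = s*(-24 + s))
-1546 + q(z(8), -4*E(-3)*(-2)) = -1546 + (-4*0*(-2))*(-24 - 4*0*(-2)) = -1546 + (0*(-2))*(-24 + 0*(-2)) = -1546 + 0*(-24 + 0) = -1546 + 0*(-24) = -1546 + 0 = -1546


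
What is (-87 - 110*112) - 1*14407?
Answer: -26814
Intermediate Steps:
(-87 - 110*112) - 1*14407 = (-87 - 12320) - 14407 = -12407 - 14407 = -26814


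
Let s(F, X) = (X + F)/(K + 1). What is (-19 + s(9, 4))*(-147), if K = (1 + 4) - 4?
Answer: 3675/2 ≈ 1837.5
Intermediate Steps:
K = 1 (K = 5 - 4 = 1)
s(F, X) = F/2 + X/2 (s(F, X) = (X + F)/(1 + 1) = (F + X)/2 = (F + X)*(½) = F/2 + X/2)
(-19 + s(9, 4))*(-147) = (-19 + ((½)*9 + (½)*4))*(-147) = (-19 + (9/2 + 2))*(-147) = (-19 + 13/2)*(-147) = -25/2*(-147) = 3675/2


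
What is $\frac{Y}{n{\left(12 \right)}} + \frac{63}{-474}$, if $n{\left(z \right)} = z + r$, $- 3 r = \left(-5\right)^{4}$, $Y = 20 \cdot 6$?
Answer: $- \frac{69249}{93062} \approx -0.74412$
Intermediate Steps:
$Y = 120$
$r = - \frac{625}{3}$ ($r = - \frac{\left(-5\right)^{4}}{3} = \left(- \frac{1}{3}\right) 625 = - \frac{625}{3} \approx -208.33$)
$n{\left(z \right)} = - \frac{625}{3} + z$ ($n{\left(z \right)} = z - \frac{625}{3} = - \frac{625}{3} + z$)
$\frac{Y}{n{\left(12 \right)}} + \frac{63}{-474} = \frac{120}{- \frac{625}{3} + 12} + \frac{63}{-474} = \frac{120}{- \frac{589}{3}} + 63 \left(- \frac{1}{474}\right) = 120 \left(- \frac{3}{589}\right) - \frac{21}{158} = - \frac{360}{589} - \frac{21}{158} = - \frac{69249}{93062}$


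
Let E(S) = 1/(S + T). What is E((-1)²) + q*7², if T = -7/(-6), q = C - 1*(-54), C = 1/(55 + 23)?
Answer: 206473/78 ≈ 2647.1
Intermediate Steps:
C = 1/78 ≈ 0.012821
q = 4213/78 (q = 1/78 - 1*(-54) = 1/78 + 54 = 4213/78 ≈ 54.013)
T = 7/6 (T = -7*(-⅙) = 7/6 ≈ 1.1667)
E(S) = 1/(7/6 + S) (E(S) = 1/(S + 7/6) = 1/(7/6 + S))
E((-1)²) + q*7² = 6/(7 + 6*(-1)²) + (4213/78)*7² = 6/(7 + 6*1) + (4213/78)*49 = 6/(7 + 6) + 206437/78 = 6/13 + 206437/78 = 206473/78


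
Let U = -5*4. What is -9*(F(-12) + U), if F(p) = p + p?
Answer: 396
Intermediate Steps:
F(p) = 2*p
U = -20
-9*(F(-12) + U) = -9*(2*(-12) - 20) = -9*(-24 - 20) = -9*(-44) = 396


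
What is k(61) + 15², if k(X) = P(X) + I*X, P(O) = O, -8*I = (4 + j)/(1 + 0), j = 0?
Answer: 511/2 ≈ 255.50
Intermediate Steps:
I = -½ (I = -(4 + 0)/(8*(1 + 0)) = -1/(2*1) = -1/2 = -⅛*4 = -½ ≈ -0.50000)
k(X) = X/2 (k(X) = X - X/2 = X/2)
k(61) + 15² = (½)*61 + 15² = 61/2 + 225 = 511/2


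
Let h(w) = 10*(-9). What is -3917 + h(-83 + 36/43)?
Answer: -4007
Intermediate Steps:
h(w) = -90
-3917 + h(-83 + 36/43) = -3917 - 90 = -4007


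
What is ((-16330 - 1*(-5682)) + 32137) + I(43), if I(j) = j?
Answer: 21532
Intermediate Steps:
((-16330 - 1*(-5682)) + 32137) + I(43) = ((-16330 - 1*(-5682)) + 32137) + 43 = ((-16330 + 5682) + 32137) + 43 = (-10648 + 32137) + 43 = 21489 + 43 = 21532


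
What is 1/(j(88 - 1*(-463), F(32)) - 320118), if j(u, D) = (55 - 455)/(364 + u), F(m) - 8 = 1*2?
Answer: -183/58581674 ≈ -3.1238e-6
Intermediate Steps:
F(m) = 10 (F(m) = 8 + 1*2 = 8 + 2 = 10)
j(u, D) = -400/(364 + u)
1/(j(88 - 1*(-463), F(32)) - 320118) = 1/(-400/(364 + (88 - 1*(-463))) - 320118) = 1/(-400/(364 + (88 + 463)) - 320118) = 1/(-400/(364 + 551) - 320118) = 1/(-400/915 - 320118) = 1/(-400*1/915 - 320118) = 1/(-80/183 - 320118) = 1/(-58581674/183) = -183/58581674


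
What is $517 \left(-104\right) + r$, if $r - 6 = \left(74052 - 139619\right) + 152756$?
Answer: $33427$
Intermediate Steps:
$r = 87195$ ($r = 6 + \left(\left(74052 - 139619\right) + 152756\right) = 6 + \left(-65567 + 152756\right) = 6 + 87189 = 87195$)
$517 \left(-104\right) + r = 517 \left(-104\right) + 87195 = -53768 + 87195 = 33427$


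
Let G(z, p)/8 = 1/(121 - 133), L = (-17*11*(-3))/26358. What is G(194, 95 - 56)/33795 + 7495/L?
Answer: 6676310731576/18958995 ≈ 3.5215e+5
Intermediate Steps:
L = 187/8786 (L = -187*(-3)*(1/26358) = 561*(1/26358) = 187/8786 ≈ 0.021284)
G(z, p) = -2/3 (G(z, p) = 8/(121 - 133) = 8/(-12) = 8*(-1/12) = -2/3)
G(194, 95 - 56)/33795 + 7495/L = -2/3/33795 + 7495/(187/8786) = -2/3*1/33795 + 7495*(8786/187) = -2/101385 + 65851070/187 = 6676310731576/18958995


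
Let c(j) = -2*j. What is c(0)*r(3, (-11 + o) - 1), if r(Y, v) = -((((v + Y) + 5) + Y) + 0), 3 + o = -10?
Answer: 0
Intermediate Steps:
o = -13 (o = -3 - 10 = -13)
r(Y, v) = -5 - v - 2*Y (r(Y, v) = -((((Y + v) + 5) + Y) + 0) = -(((5 + Y + v) + Y) + 0) = -((5 + v + 2*Y) + 0) = -(5 + v + 2*Y) = -5 - v - 2*Y)
c(0)*r(3, (-11 + o) - 1) = (-2*0)*(-5 - ((-11 - 13) - 1) - 2*3) = 0*(-5 - (-24 - 1) - 6) = 0*(-5 - 1*(-25) - 6) = 0*(-5 + 25 - 6) = 0*14 = 0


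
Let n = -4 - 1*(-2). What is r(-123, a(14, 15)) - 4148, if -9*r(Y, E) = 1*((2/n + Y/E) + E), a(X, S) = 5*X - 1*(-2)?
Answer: -897631/216 ≈ -4155.7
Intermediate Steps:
n = -2 (n = -4 + 2 = -2)
a(X, S) = 2 + 5*X (a(X, S) = 5*X + 2 = 2 + 5*X)
r(Y, E) = ⅑ - E/9 - Y/(9*E) (r(Y, E) = -((2/(-2) + Y/E) + E)/9 = -((2*(-½) + Y/E) + E)/9 = -((-1 + Y/E) + E)/9 = -(-1 + E + Y/E)/9 = ⅑ - E/9 - Y/(9*E))
r(-123, a(14, 15)) - 4148 = (-1*(-123) + (2 + 5*14)*(1 - (2 + 5*14)))/(9*(2 + 5*14)) - 4148 = (123 + (2 + 70)*(1 - (2 + 70)))/(9*(2 + 70)) - 4148 = (⅑)*(123 + 72*(1 - 1*72))/72 - 4148 = (⅑)*(1/72)*(123 + 72*(1 - 72)) - 4148 = (⅑)*(1/72)*(123 + 72*(-71)) - 4148 = (⅑)*(1/72)*(123 - 5112) - 4148 = (⅑)*(1/72)*(-4989) - 4148 = -1663/216 - 4148 = -897631/216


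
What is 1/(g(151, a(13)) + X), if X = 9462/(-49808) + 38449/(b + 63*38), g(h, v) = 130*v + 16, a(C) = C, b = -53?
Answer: 58300264/100406709009 ≈ 0.00058064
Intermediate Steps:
g(h, v) = 16 + 130*v
X = 946458625/58300264 (X = 9462/(-49808) + 38449/(-53 + 63*38) = 9462*(-1/49808) + 38449/(-53 + 2394) = -4731/24904 + 38449/2341 = 946458625/58300264 ≈ 16.234)
1/(g(151, a(13)) + X) = 1/((16 + 130*13) + 946458625/58300264) = 1/((16 + 1690) + 946458625/58300264) = 1/(1706 + 946458625/58300264) = 1/(100406709009/58300264) = 58300264/100406709009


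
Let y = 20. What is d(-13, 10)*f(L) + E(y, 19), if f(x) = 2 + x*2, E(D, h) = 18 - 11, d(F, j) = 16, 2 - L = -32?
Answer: 1127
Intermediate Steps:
L = 34 (L = 2 - 1*(-32) = 2 + 32 = 34)
E(D, h) = 7
f(x) = 2 + 2*x
d(-13, 10)*f(L) + E(y, 19) = 16*(2 + 2*34) + 7 = 16*(2 + 68) + 7 = 16*70 + 7 = 1120 + 7 = 1127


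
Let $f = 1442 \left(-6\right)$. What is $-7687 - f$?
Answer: $965$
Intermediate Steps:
$f = -8652$
$-7687 - f = -7687 - -8652 = -7687 + 8652 = 965$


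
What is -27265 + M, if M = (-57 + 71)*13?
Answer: -27083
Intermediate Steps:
M = 182 (M = 14*13 = 182)
-27265 + M = -27265 + 182 = -27083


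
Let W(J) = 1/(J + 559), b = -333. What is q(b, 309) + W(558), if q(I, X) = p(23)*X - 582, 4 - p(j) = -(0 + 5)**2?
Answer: 9359344/1117 ≈ 8379.0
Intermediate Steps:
p(j) = 29 (p(j) = 4 - (-1)*(0 + 5)**2 = 4 - (-1)*5**2 = 4 - (-1)*25 = 4 - 1*(-25) = 4 + 25 = 29)
W(J) = 1/(559 + J)
q(I, X) = -582 + 29*X (q(I, X) = 29*X - 582 = -582 + 29*X)
q(b, 309) + W(558) = (-582 + 29*309) + 1/(559 + 558) = (-582 + 8961) + 1/1117 = 8379 + 1/1117 = 9359344/1117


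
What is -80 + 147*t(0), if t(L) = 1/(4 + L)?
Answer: -173/4 ≈ -43.250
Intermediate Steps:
-80 + 147*t(0) = -80 + 147/(4 + 0) = -80 + 147/4 = -173/4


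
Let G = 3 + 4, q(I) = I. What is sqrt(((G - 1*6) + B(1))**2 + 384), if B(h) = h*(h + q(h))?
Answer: sqrt(393) ≈ 19.824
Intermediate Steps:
G = 7
B(h) = 2*h**2 (B(h) = h*(h + h) = h*(2*h) = 2*h**2)
sqrt(((G - 1*6) + B(1))**2 + 384) = sqrt(((7 - 1*6) + 2*1**2)**2 + 384) = sqrt(((7 - 6) + 2*1)**2 + 384) = sqrt((1 + 2)**2 + 384) = sqrt(3**2 + 384) = sqrt(9 + 384) = sqrt(393)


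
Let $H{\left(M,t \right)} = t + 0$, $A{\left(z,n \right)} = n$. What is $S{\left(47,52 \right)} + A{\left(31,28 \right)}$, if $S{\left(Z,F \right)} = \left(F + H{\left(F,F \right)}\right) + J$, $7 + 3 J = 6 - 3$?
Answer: $\frac{392}{3} \approx 130.67$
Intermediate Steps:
$H{\left(M,t \right)} = t$
$J = - \frac{4}{3}$ ($J = - \frac{7}{3} + \frac{6 - 3}{3} = - \frac{7}{3} + \frac{1}{3} \cdot 3 = - \frac{7}{3} + 1 = - \frac{4}{3} \approx -1.3333$)
$S{\left(Z,F \right)} = - \frac{4}{3} + 2 F$ ($S{\left(Z,F \right)} = \left(F + F\right) - \frac{4}{3} = 2 F - \frac{4}{3} = - \frac{4}{3} + 2 F$)
$S{\left(47,52 \right)} + A{\left(31,28 \right)} = \left(- \frac{4}{3} + 2 \cdot 52\right) + 28 = \left(- \frac{4}{3} + 104\right) + 28 = \frac{308}{3} + 28 = \frac{392}{3}$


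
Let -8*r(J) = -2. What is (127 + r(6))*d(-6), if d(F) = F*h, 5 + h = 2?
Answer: 4581/2 ≈ 2290.5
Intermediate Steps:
h = -3 (h = -5 + 2 = -3)
r(J) = 1/4 (r(J) = -1/8*(-2) = 1/4)
d(F) = -3*F (d(F) = F*(-3) = -3*F)
(127 + r(6))*d(-6) = (127 + 1/4)*(-3*(-6)) = (509/4)*18 = 4581/2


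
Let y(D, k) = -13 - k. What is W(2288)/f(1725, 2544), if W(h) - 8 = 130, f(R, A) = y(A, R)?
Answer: -69/869 ≈ -0.079402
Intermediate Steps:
f(R, A) = -13 - R
W(h) = 138 (W(h) = 8 + 130 = 138)
W(2288)/f(1725, 2544) = 138/(-13 - 1*1725) = 138/(-13 - 1725) = 138/(-1738) = 138*(-1/1738) = -69/869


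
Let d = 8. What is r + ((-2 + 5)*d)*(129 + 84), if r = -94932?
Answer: -89820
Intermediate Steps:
r + ((-2 + 5)*d)*(129 + 84) = -94932 + ((-2 + 5)*8)*(129 + 84) = -94932 + (3*8)*213 = -94932 + 24*213 = -94932 + 5112 = -89820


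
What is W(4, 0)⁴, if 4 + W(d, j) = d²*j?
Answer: 256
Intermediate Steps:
W(d, j) = -4 + j*d² (W(d, j) = -4 + d²*j = -4 + j*d²)
W(4, 0)⁴ = (-4 + 0*4²)⁴ = (-4 + 0*16)⁴ = (-4 + 0)⁴ = (-4)⁴ = 256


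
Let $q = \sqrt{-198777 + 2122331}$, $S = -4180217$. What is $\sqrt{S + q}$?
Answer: $\sqrt{-4180217 + \sqrt{1923554}} \approx 2044.2 i$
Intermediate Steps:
$q = \sqrt{1923554} \approx 1386.9$
$\sqrt{S + q} = \sqrt{-4180217 + \sqrt{1923554}}$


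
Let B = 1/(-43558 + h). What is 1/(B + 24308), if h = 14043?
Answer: 29515/717450619 ≈ 4.1139e-5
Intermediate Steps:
B = -1/29515 (B = 1/(-43558 + 14043) = 1/(-29515) = -1/29515 ≈ -3.3881e-5)
1/(B + 24308) = 1/(-1/29515 + 24308) = 1/(717450619/29515) = 29515/717450619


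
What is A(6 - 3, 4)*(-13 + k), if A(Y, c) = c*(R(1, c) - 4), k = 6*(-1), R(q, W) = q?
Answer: 228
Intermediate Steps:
k = -6
A(Y, c) = -3*c (A(Y, c) = c*(1 - 4) = c*(-3) = -3*c)
A(6 - 3, 4)*(-13 + k) = (-3*4)*(-13 - 6) = -12*(-19) = 228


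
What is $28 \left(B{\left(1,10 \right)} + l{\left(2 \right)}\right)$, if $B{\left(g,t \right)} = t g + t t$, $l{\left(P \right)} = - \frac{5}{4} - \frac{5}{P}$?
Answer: $2975$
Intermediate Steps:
$l{\left(P \right)} = - \frac{5}{4} - \frac{5}{P}$ ($l{\left(P \right)} = \left(-5\right) \frac{1}{4} - \frac{5}{P} = - \frac{5}{4} - \frac{5}{P}$)
$B{\left(g,t \right)} = t^{2} + g t$ ($B{\left(g,t \right)} = g t + t^{2} = t^{2} + g t$)
$28 \left(B{\left(1,10 \right)} + l{\left(2 \right)}\right) = 28 \left(10 \left(1 + 10\right) - \left(\frac{5}{4} + \frac{5}{2}\right)\right) = 28 \left(10 \cdot 11 - \frac{15}{4}\right) = 28 \left(110 - \frac{15}{4}\right) = 28 \cdot \frac{425}{4} = 2975$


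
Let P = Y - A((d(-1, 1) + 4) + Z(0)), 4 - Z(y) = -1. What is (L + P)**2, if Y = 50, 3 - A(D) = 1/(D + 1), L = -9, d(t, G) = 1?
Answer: 175561/121 ≈ 1450.9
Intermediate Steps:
Z(y) = 5 (Z(y) = 4 - 1*(-1) = 4 + 1 = 5)
A(D) = 3 - 1/(1 + D) (A(D) = 3 - 1/(D + 1) = 3 - 1/(1 + D))
P = 518/11 (P = 50 - (2 + 3*((1 + 4) + 5))/(1 + ((1 + 4) + 5)) = 50 - (2 + 3*(5 + 5))/(1 + (5 + 5)) = 50 - (2 + 3*10)/(1 + 10) = 50 - (2 + 30)/11 = 50 - 32/11 = 518/11 ≈ 47.091)
(L + P)**2 = (-9 + 518/11)**2 = (419/11)**2 = 175561/121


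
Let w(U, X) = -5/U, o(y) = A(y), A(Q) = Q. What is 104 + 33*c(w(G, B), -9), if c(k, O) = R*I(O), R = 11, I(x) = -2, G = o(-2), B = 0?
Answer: -622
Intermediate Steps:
o(y) = y
G = -2
c(k, O) = -22 (c(k, O) = 11*(-2) = -22)
104 + 33*c(w(G, B), -9) = 104 + 33*(-22) = 104 - 726 = -622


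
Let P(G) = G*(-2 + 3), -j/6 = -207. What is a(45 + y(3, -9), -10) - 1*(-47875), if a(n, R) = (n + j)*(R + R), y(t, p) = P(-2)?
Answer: 22175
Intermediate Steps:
j = 1242 (j = -6*(-207) = 1242)
P(G) = G (P(G) = G*1 = G)
y(t, p) = -2
a(n, R) = 2*R*(1242 + n) (a(n, R) = (n + 1242)*(R + R) = (1242 + n)*(2*R) = 2*R*(1242 + n))
a(45 + y(3, -9), -10) - 1*(-47875) = 2*(-10)*(1242 + (45 - 2)) - 1*(-47875) = 2*(-10)*(1242 + 43) + 47875 = 2*(-10)*1285 + 47875 = -25700 + 47875 = 22175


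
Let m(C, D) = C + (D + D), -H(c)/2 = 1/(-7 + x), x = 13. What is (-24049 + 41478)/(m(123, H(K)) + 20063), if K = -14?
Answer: 52287/60556 ≈ 0.86345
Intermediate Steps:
H(c) = -⅓ (H(c) = -2/(-7 + 13) = -2/6 = -2*⅙ = -⅓)
m(C, D) = C + 2*D
(-24049 + 41478)/(m(123, H(K)) + 20063) = (-24049 + 41478)/((123 + 2*(-⅓)) + 20063) = 17429/((123 - ⅔) + 20063) = 17429/(367/3 + 20063) = 17429/(60556/3) = 17429*(3/60556) = 52287/60556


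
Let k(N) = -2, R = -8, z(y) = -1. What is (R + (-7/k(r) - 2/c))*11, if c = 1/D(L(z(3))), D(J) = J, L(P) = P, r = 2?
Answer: -55/2 ≈ -27.500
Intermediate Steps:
c = -1 (c = 1/(-1) = -1)
(R + (-7/k(r) - 2/c))*11 = (-8 + (-7/(-2) - 2/(-1)))*11 = (-8 + (-7*(-1/2) - 2*(-1)))*11 = (-8 + (7/2 + 2))*11 = (-8 + 11/2)*11 = -5/2*11 = -55/2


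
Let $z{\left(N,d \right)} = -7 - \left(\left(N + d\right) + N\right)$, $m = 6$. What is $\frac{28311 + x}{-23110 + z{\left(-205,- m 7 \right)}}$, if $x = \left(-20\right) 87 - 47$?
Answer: $- \frac{26524}{22665} \approx -1.1703$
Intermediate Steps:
$x = -1787$ ($x = -1740 - 47 = -1787$)
$z{\left(N,d \right)} = -7 - d - 2 N$ ($z{\left(N,d \right)} = -7 - \left(d + 2 N\right) = -7 - d - 2 N$)
$\frac{28311 + x}{-23110 + z{\left(-205,- m 7 \right)}} = \frac{28311 - 1787}{-23110 - \left(-403 + \left(-1\right) 6 \cdot 7\right)} = \frac{26524}{-23110 - \left(-403 - 42\right)} = \frac{26524}{-23110 - -445} = \frac{26524}{-23110 + \left(-7 + 42 + 410\right)} = \frac{26524}{-23110 + 445} = \frac{26524}{-22665} = 26524 \left(- \frac{1}{22665}\right) = - \frac{26524}{22665}$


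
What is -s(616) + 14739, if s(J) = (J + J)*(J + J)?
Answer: -1503085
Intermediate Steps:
s(J) = 4*J² (s(J) = (2*J)*(2*J) = 4*J²)
-s(616) + 14739 = -4*616² + 14739 = -4*379456 + 14739 = -1*1517824 + 14739 = -1517824 + 14739 = -1503085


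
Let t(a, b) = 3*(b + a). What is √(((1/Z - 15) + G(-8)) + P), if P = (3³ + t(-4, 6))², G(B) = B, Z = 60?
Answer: √959415/30 ≈ 32.650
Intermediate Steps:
t(a, b) = 3*a + 3*b (t(a, b) = 3*(a + b) = 3*a + 3*b)
P = 1089 (P = (3³ + (3*(-4) + 3*6))² = (27 + (-12 + 18))² = (27 + 6)² = 33² = 1089)
√(((1/Z - 15) + G(-8)) + P) = √(((1/60 - 15) - 8) + 1089) = √((-899/60 - 8) + 1089) = √(-1379/60 + 1089) = √(63961/60) = √959415/30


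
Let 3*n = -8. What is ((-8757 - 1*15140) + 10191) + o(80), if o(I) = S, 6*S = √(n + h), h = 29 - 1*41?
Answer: -13706 + I*√33/9 ≈ -13706.0 + 0.63828*I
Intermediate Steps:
n = -8/3 (n = (⅓)*(-8) = -8/3 ≈ -2.6667)
h = -12 (h = 29 - 41 = -12)
S = I*√33/9 (S = √(-8/3 - 12)/6 = √(-44/3)/6 = (2*I*√33/3)/6 = I*√33/9 ≈ 0.63828*I)
o(I) = I*√33/9
((-8757 - 1*15140) + 10191) + o(80) = ((-8757 - 1*15140) + 10191) + I*√33/9 = ((-8757 - 15140) + 10191) + I*√33/9 = (-23897 + 10191) + I*√33/9 = -13706 + I*√33/9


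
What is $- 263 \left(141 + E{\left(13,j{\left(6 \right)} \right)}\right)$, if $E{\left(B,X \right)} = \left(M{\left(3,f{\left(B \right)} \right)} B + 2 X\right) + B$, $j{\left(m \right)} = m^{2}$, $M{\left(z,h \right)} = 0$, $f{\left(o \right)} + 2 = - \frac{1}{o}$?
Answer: $-59438$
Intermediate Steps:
$f{\left(o \right)} = -2 - \frac{1}{o}$
$E{\left(B,X \right)} = B + 2 X$ ($E{\left(B,X \right)} = \left(0 B + 2 X\right) + B = \left(0 + 2 X\right) + B = 2 X + B = B + 2 X$)
$- 263 \left(141 + E{\left(13,j{\left(6 \right)} \right)}\right) = - 263 \left(141 + \left(13 + 2 \cdot 6^{2}\right)\right) = - 263 \left(141 + \left(13 + 2 \cdot 36\right)\right) = - 263 \left(141 + \left(13 + 72\right)\right) = - 263 \left(141 + 85\right) = \left(-263\right) 226 = -59438$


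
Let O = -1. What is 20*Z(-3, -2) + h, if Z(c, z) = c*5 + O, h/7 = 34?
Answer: -82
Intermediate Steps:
h = 238 (h = 7*34 = 238)
Z(c, z) = -1 + 5*c (Z(c, z) = c*5 - 1 = 5*c - 1 = -1 + 5*c)
20*Z(-3, -2) + h = 20*(-1 + 5*(-3)) + 238 = 20*(-1 - 15) + 238 = 20*(-16) + 238 = -320 + 238 = -82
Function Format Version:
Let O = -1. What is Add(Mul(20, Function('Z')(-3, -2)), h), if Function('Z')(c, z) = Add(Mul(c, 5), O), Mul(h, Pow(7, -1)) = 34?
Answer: -82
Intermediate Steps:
h = 238 (h = Mul(7, 34) = 238)
Function('Z')(c, z) = Add(-1, Mul(5, c)) (Function('Z')(c, z) = Add(Mul(c, 5), -1) = Add(Mul(5, c), -1) = Add(-1, Mul(5, c)))
Add(Mul(20, Function('Z')(-3, -2)), h) = Add(Mul(20, Add(-1, Mul(5, -3))), 238) = Add(Mul(20, Add(-1, -15)), 238) = Add(Mul(20, -16), 238) = Add(-320, 238) = -82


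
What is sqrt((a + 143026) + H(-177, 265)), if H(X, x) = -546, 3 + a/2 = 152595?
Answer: 28*sqrt(571) ≈ 669.08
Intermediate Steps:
a = 305184 (a = -6 + 2*152595 = -6 + 305190 = 305184)
sqrt((a + 143026) + H(-177, 265)) = sqrt((305184 + 143026) - 546) = sqrt(448210 - 546) = sqrt(447664) = 28*sqrt(571)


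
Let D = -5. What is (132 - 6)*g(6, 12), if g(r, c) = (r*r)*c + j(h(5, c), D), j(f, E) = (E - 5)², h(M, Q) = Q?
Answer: 67032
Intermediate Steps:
j(f, E) = (-5 + E)²
g(r, c) = 100 + c*r² (g(r, c) = (r*r)*c + (-5 - 5)² = r²*c + (-10)² = c*r² + 100 = 100 + c*r²)
(132 - 6)*g(6, 12) = (132 - 6)*(100 + 12*6²) = 126*(100 + 12*36) = 126*(100 + 432) = 126*532 = 67032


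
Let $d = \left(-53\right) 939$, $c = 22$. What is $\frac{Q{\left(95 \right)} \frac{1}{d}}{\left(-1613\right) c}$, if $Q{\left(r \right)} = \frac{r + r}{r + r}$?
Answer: $\frac{1}{1766031762} \approx 5.6624 \cdot 10^{-10}$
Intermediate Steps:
$d = -49767$
$Q{\left(r \right)} = 1$ ($Q{\left(r \right)} = \frac{2 r}{2 r} = 2 r \frac{1}{2 r} = 1$)
$\frac{Q{\left(95 \right)} \frac{1}{d}}{\left(-1613\right) c} = \frac{1 \frac{1}{-49767}}{\left(-1613\right) 22} = \frac{1 \left(- \frac{1}{49767}\right)}{-35486} = \left(- \frac{1}{49767}\right) \left(- \frac{1}{35486}\right) = \frac{1}{1766031762}$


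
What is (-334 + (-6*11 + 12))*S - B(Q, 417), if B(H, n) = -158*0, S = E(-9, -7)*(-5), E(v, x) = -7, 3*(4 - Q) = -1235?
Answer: -13580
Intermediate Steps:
Q = 1247/3 (Q = 4 - ⅓*(-1235) = 4 + 1235/3 = 1247/3 ≈ 415.67)
S = 35 (S = -7*(-5) = 35)
B(H, n) = 0
(-334 + (-6*11 + 12))*S - B(Q, 417) = (-334 + (-6*11 + 12))*35 - 1*0 = (-334 + (-66 + 12))*35 + 0 = (-334 - 54)*35 + 0 = -388*35 + 0 = -13580 + 0 = -13580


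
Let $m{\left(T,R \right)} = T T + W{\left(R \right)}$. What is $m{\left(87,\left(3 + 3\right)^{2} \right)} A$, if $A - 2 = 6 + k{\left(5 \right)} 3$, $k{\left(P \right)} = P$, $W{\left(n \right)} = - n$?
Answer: $173259$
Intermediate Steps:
$A = 23$ ($A = 2 + \left(6 + 5 \cdot 3\right) = 2 + \left(6 + 15\right) = 2 + 21 = 23$)
$m{\left(T,R \right)} = T^{2} - R$ ($m{\left(T,R \right)} = T T - R = T^{2} - R$)
$m{\left(87,\left(3 + 3\right)^{2} \right)} A = \left(87^{2} - \left(3 + 3\right)^{2}\right) 23 = \left(7569 - 6^{2}\right) 23 = \left(7569 - 36\right) 23 = 7533 \cdot 23 = 173259$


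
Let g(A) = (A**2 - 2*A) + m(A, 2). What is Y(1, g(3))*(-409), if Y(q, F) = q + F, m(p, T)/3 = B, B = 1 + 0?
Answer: -2863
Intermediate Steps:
B = 1
m(p, T) = 3 (m(p, T) = 3*1 = 3)
g(A) = 3 + A**2 - 2*A (g(A) = (A**2 - 2*A) + 3 = 3 + A**2 - 2*A)
Y(q, F) = F + q
Y(1, g(3))*(-409) = ((3 + 3**2 - 2*3) + 1)*(-409) = ((3 + 9 - 6) + 1)*(-409) = (6 + 1)*(-409) = 7*(-409) = -2863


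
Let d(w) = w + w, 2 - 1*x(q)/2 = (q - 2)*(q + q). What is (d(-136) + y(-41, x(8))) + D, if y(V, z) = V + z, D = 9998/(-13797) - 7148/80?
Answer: -163101139/275940 ≈ -591.07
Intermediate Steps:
D = -24855199/275940 (D = 9998*(-1/13797) - 7148*1/80 = -9998/13797 - 1787/20 = -24855199/275940 ≈ -90.075)
x(q) = 4 - 4*q*(-2 + q) (x(q) = 4 - 2*(q - 2)*(q + q) = 4 - 2*(-2 + q)*2*q = 4 - 4*q*(-2 + q))
d(w) = 2*w
(d(-136) + y(-41, x(8))) + D = (2*(-136) + (-41 + (4 - 4*8**2 + 8*8))) - 24855199/275940 = (-272 + (-41 + (4 - 4*64 + 64))) - 24855199/275940 = (-272 + (-41 + (4 - 256 + 64))) - 24855199/275940 = (-272 + (-41 - 188)) - 24855199/275940 = (-272 - 229) - 24855199/275940 = -501 - 24855199/275940 = -163101139/275940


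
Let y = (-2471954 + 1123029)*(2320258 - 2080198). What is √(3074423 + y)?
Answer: I*√323819861077 ≈ 5.6905e+5*I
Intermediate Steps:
y = -323822935500 (y = -1348925*240060 = -323822935500)
√(3074423 + y) = √(3074423 - 323822935500) = √(-323819861077) = I*√323819861077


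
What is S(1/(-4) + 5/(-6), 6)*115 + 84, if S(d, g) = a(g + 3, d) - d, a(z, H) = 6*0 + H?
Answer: 84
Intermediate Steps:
a(z, H) = H (a(z, H) = 0 + H = H)
S(d, g) = 0 (S(d, g) = d - d = 0)
S(1/(-4) + 5/(-6), 6)*115 + 84 = 0*115 + 84 = 0 + 84 = 84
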